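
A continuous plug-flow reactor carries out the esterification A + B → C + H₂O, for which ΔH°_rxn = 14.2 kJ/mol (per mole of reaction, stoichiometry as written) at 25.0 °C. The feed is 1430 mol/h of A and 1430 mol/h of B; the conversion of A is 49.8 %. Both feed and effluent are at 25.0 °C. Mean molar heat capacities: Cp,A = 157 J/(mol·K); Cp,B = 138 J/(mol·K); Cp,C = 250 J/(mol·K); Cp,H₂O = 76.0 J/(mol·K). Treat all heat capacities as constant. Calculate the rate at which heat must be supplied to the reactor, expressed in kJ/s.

Q_in = 2.81 kJ/s

Extent of reaction ξ = 0.498 × 1430 = 712.14 mol/h
Reaction term: ξ·ΔH°_rxn = 712.14 × 14.2 = 10112 kJ/h
Q = ΔH = 10112 kJ/h = 2.809 kW
Heat supplied = 2.809 kJ/s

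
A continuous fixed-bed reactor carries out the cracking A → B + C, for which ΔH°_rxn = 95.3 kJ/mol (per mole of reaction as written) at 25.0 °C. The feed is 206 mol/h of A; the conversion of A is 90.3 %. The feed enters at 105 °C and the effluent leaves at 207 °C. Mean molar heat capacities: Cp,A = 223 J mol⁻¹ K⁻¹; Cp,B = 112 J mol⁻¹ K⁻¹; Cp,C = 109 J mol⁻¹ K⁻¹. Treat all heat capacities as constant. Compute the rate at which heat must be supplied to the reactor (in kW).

Q_in = 6.21 kW

Extent of reaction ξ = 0.903 × 206 = 186.02 mol/h
Reaction term: ξ·ΔH°_rxn = 186.02 × 95.3 = 17728 kJ/h
Sensible, feed 105→25 °C: -3675 kJ/h
Outlet flows (mol/h): A 19.982, B 186.02, C 186.02
Sensible, products 25→207 °C: 8293 kJ/h
Q = ΔH = 22345 kJ/h = 6.2071 kW
Heat supplied = 6.2071 kW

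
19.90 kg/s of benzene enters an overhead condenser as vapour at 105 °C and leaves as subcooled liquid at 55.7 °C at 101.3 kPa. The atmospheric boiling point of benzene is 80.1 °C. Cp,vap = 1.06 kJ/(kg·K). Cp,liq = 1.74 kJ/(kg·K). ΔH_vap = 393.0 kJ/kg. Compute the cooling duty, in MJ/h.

Q_c = 33100 MJ/h

vapour 105→80.1 °C: -26.394 kJ/kg
condensation at 80.1 °C: -393 kJ/kg
liquid 80.1→55.7 °C: -42.456 kJ/kg
Δh = -26.394 + -393 + -42.456 = -461.85 kJ/kg
Q = ṁ·Δh = 19.90 kg/s × -461.85 kJ/kg = -9190.8 kJ/s
|Q| = 9190.8 kW = 33087 MJ/h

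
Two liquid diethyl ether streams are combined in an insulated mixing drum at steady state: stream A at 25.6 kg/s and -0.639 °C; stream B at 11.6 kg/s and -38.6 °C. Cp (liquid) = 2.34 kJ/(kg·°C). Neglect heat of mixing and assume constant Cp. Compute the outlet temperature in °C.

T_out = -12.5 °C

Energy balance with Q = 0: Σ ṁᵢCp,ᵢ(T_out − Tᵢ) = 0
T_out = Σ ṁᵢCp,ᵢTᵢ / Σ ṁᵢCp,ᵢ
      = -1086 / 87.048 = -12.476 °C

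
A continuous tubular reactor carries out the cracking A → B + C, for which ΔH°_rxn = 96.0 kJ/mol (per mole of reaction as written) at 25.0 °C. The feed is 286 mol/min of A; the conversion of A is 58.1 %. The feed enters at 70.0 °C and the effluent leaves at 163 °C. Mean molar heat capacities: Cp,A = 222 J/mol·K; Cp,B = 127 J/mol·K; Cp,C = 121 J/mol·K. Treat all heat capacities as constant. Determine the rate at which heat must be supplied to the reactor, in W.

Extent of reaction ξ = 0.581 × 286 = 166.17 mol/min
Reaction term: ξ·ΔH°_rxn = 166.17 × 96.0 = 15952 kJ/min
Sensible, feed 70.0→25 °C: -2857.1 kJ/min
Outlet flows (mol/min): A 119.83, B 166.17, C 166.17
Sensible, products 25→163 °C: 9358.1 kJ/min
Q = ΔH = 22453 kJ/min = 374.21 kW
Heat supplied = 374210 W

Q_in = 374000 W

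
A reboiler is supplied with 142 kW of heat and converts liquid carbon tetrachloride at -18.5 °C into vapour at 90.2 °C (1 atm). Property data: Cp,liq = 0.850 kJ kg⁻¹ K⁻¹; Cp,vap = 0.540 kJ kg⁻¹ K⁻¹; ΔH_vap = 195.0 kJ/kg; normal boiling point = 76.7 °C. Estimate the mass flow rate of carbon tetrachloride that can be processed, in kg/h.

Δh = 0.850×(76.7−-18.5) + 195.0 + 0.540×(90.2−76.7) = 283.21 kJ/kg
Q = 142 kW = 142 kJ/s = 511200 kJ/h
ṁ = Q/Δh = 511200 / 283.21 = 1805 kg/h

ṁ = 1810 kg/h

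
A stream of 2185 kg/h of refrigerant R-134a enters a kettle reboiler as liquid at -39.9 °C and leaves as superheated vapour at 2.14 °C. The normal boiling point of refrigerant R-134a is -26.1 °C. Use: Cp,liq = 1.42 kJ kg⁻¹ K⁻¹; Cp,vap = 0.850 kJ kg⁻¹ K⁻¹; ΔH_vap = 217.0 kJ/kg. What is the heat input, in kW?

liquid -39.9→-26.1 °C: 19.596 kJ/kg
vaporisation at -26.1 °C: 217 kJ/kg
vapour -26.1→2.14 °C: 24.004 kJ/kg
Δh = 19.596 + 217 + 24.004 = 260.6 kJ/kg
Q = ṁ·Δh = 2185 kg/h × 260.6 kJ/kg = 569410 kJ/h
|Q| = 158.17 kW

Q = 158 kW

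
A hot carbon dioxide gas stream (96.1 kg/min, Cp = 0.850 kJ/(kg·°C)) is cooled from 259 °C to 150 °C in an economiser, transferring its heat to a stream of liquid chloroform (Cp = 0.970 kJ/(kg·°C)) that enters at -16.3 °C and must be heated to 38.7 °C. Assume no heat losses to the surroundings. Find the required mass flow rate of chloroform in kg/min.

ṁ_c = 167 kg/min

Heat released by hot stream: Q = 96.1 × 0.850 × (259 − 150) = 8903.7 kJ/min
Energy balance on cold side (adiabatic exchanger): Q = ṁ_c·Cp_c·(T_c,out − T_c,in)
ṁ_c = 8903.7 / [0.970 × (38.7 − -16.3)] = 166.89 kg/min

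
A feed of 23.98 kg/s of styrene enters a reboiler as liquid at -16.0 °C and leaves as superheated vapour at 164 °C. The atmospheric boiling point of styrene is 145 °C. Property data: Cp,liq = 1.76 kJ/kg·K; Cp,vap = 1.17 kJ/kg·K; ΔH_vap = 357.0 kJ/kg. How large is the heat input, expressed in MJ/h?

Q = 57200 MJ/h

liquid -16.0→145 °C: 283.36 kJ/kg
vaporisation at 145 °C: 357 kJ/kg
vapour 145→164 °C: 22.23 kJ/kg
Δh = 283.36 + 357 + 22.23 = 662.59 kJ/kg
Q = ṁ·Δh = 23.98 kg/s × 662.59 kJ/kg = 15889 kJ/s
|Q| = 15889 kW = 57200 MJ/h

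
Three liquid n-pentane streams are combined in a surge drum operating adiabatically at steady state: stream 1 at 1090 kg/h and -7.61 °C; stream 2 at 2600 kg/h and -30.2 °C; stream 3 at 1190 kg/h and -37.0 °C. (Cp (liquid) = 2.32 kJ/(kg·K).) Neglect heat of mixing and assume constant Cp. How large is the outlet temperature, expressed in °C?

No heat crosses the boundary, so H_out = H_in.
Σ ṁᵢCp,ᵢTᵢ = 1090×2.32×-7.61 + 2600×2.32×-30.2 + 1190×2.32×-37.0 = -303560
Σ ṁᵢCp,ᵢ = 1090×2.32 + 2600×2.32 + 1190×2.32 = 11322
T_out = -303560 / 11322 = -26.812 °C

T_out = -26.8 °C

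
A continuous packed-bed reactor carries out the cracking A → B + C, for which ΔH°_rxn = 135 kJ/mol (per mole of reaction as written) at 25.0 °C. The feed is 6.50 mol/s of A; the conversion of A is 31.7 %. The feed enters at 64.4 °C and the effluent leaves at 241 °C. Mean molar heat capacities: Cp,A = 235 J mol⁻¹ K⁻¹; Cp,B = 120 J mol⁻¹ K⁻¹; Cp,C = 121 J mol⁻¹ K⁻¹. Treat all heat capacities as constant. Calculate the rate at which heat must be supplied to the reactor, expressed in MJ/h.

Extent of reaction ξ = 0.317 × 6.50 = 2.0605 mol/s
Reaction term: ξ·ΔH°_rxn = 2.0605 × 135 = 278.17 kJ/s
Sensible, feed 64.4→25 °C: -60.184 kJ/s
Outlet flows (mol/s): A 4.4395, B 2.0605, C 2.0605
Sensible, products 25→241 °C: 332.61 kJ/s
Q = ΔH = 550.59 kJ/s = 550.59 kW
Heat supplied = 1982.1 MJ/h

Q_in = 1980 MJ/h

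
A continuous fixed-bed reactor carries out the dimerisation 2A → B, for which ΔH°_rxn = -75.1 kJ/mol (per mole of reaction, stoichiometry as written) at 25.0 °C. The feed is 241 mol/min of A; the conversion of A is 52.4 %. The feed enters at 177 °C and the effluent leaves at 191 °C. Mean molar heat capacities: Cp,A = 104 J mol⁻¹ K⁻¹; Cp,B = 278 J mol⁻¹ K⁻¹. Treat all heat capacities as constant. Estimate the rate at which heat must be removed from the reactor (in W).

Q_out = 61000 W

Extent of reaction ξ = 0.524 × 241 / 2 = 63.142 mol/min
Reaction term: ξ·ΔH°_rxn = 63.142 × -75.1 = -4742 kJ/min
Sensible, feed 177→25 °C: -3809.7 kJ/min
Outlet flows (mol/min): A 114.72, B 63.142
Sensible, products 25→191 °C: 4894.3 kJ/min
Q = ΔH = -3657.4 kJ/min = -60.956 kW
Heat removed = 60956 W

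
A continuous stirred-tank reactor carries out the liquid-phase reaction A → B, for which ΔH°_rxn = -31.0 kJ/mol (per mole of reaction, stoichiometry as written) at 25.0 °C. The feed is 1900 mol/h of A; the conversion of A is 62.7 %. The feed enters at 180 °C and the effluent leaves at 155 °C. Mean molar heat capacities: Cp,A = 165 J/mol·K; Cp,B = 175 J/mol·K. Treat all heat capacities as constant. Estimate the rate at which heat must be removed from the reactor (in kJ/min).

Extent of reaction ξ = 0.627 × 1900 = 1191.3 mol/h
Reaction term: ξ·ΔH°_rxn = 1191.3 × -31.0 = -36930 kJ/h
Sensible, feed 180→25 °C: -48592 kJ/h
Outlet flows (mol/h): A 708.7, B 1191.3
Sensible, products 25→155 °C: 42304 kJ/h
Q = ΔH = -43219 kJ/h = -12.005 kW
Heat removed = 720.32 kJ/min

Q_out = 720 kJ/min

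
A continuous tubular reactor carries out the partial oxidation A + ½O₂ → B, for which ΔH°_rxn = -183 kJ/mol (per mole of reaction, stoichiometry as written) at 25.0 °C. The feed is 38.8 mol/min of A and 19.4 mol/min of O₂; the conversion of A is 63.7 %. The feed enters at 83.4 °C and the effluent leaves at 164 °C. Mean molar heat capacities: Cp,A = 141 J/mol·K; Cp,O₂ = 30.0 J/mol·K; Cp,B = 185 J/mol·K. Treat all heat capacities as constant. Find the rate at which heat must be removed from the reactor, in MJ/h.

Extent of reaction ξ = 0.637 × 38.8 = 24.716 mol/min
Reaction term: ξ·ΔH°_rxn = 24.716 × -183 = -4523 kJ/min
Sensible, feed 83.4→25 °C: -353.48 kJ/min
Outlet flows (mol/min): A 14.084, O₂ 7.0422, B 24.716
Sensible, products 25→164 °C: 940.97 kJ/min
Q = ΔH = -3935.5 kJ/min = -65.591 kW
Heat removed = 236.13 MJ/h

Q_out = 236 MJ/h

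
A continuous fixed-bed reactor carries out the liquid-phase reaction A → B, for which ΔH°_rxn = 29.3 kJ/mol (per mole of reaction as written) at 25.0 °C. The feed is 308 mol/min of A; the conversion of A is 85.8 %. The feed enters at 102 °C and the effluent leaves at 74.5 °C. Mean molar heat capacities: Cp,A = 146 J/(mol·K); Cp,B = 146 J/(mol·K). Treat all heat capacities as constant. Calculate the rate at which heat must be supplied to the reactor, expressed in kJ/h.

Extent of reaction ξ = 0.858 × 308 = 264.26 mol/min
Reaction term: ξ·ΔH°_rxn = 264.26 × 29.3 = 7742.9 kJ/min
Sensible, feed 102→25 °C: -3462.5 kJ/min
Outlet flows (mol/min): A 43.736, B 264.26
Sensible, products 25→74.5 °C: 2225.9 kJ/min
Q = ΔH = 6506.3 kJ/min = 108.44 kW
Heat supplied = 390380 kJ/h

Q_in = 390000 kJ/h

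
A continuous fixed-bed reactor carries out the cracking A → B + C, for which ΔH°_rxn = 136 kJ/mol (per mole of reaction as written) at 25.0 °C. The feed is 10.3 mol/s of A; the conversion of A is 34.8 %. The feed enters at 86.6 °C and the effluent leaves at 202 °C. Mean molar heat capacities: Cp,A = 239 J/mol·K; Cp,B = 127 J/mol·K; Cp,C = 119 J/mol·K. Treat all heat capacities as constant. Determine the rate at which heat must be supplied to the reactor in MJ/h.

Q_in = 2790 MJ/h

Extent of reaction ξ = 0.348 × 10.3 = 3.5844 mol/s
Reaction term: ξ·ΔH°_rxn = 3.5844 × 136 = 487.48 kJ/s
Sensible, feed 86.6→25 °C: -151.64 kJ/s
Outlet flows (mol/s): A 6.7156, B 3.5844, C 3.5844
Sensible, products 25→202 °C: 440.16 kJ/s
Q = ΔH = 776 kJ/s = 776 kW
Heat supplied = 2793.6 MJ/h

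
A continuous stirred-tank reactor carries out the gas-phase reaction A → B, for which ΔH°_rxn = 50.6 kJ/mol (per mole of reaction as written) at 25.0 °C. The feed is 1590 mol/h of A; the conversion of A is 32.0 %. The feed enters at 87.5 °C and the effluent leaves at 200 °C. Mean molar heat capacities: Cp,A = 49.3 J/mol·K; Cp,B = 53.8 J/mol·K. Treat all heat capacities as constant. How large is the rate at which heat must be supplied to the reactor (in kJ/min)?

Q_in = 583 kJ/min

Extent of reaction ξ = 0.320 × 1590 = 508.8 mol/h
Reaction term: ξ·ΔH°_rxn = 508.8 × 50.6 = 25745 kJ/h
Sensible, feed 87.5→25 °C: -4899.2 kJ/h
Outlet flows (mol/h): A 1081.2, B 508.8
Sensible, products 25→200 °C: 14118 kJ/h
Q = ΔH = 34964 kJ/h = 9.7124 kW
Heat supplied = 582.74 kJ/min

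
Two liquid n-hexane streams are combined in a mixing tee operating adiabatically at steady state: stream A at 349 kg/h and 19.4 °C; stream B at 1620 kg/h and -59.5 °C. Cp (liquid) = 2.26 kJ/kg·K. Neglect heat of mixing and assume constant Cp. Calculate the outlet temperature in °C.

T_out = -45.5 °C

No heat crosses the boundary, so H_out = H_in.
T_out = Σ ṁᵢCp,ᵢTᵢ / Σ ṁᵢCp,ᵢ
      = -202540 / 4449.9 = -45.515 °C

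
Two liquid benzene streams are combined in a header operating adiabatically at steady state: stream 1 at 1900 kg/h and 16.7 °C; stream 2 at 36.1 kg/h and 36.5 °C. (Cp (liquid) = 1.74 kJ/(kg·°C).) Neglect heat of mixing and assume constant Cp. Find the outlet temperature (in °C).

Adiabatic, steady state ⇒ Σ ṁᵢCp,ᵢ(T_out − Tᵢ) = 0
T_out = Σ ṁᵢCp,ᵢTᵢ / Σ ṁᵢCp,ᵢ
      = 57503 / 3368.8 = 17.069 °C

T_out = 17.1 °C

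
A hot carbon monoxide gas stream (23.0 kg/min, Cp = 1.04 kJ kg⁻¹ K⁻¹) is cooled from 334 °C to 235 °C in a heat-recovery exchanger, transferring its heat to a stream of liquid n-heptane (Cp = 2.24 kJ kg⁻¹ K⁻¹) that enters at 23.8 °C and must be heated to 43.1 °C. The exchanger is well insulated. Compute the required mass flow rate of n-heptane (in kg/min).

ṁ_c = 54.8 kg/min

Heat released by hot stream: Q = 23.0 × 1.04 × (334 − 235) = 2368.1 kJ/min
Energy balance on cold side (adiabatic exchanger): Q = ṁ_c·Cp_c·(T_c,out − T_c,in)
ṁ_c = 2368.1 / [2.24 × (43.1 − 23.8)] = 54.776 kg/min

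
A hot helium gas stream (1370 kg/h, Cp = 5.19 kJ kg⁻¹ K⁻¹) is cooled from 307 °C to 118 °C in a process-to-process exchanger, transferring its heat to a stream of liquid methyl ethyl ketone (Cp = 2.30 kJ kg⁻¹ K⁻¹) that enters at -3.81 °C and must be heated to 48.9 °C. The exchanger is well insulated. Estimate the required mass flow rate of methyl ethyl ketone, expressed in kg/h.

Heat released by hot stream: Q = 1370 × 5.19 × (307 − 118) = 1.3438e+06 kJ/h
Energy balance on cold side (adiabatic exchanger): Q = ṁ_c·Cp_c·(T_c,out − T_c,in)
ṁ_c = 1.3438e+06 / [2.30 × (48.9 − -3.81)] = 11085 kg/h

ṁ_c = 11100 kg/h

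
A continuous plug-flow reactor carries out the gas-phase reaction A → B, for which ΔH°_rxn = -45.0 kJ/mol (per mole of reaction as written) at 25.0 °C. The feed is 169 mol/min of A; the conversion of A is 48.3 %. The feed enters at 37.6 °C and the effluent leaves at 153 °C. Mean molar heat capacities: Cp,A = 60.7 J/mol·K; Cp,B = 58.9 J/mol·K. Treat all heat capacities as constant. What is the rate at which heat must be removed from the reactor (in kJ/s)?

Q_out = 41.8 kJ/s

Extent of reaction ξ = 0.483 × 169 = 81.627 mol/min
Reaction term: ξ·ΔH°_rxn = 81.627 × -45.0 = -3673.2 kJ/min
Sensible, feed 37.6→25 °C: -129.25 kJ/min
Outlet flows (mol/min): A 87.373, B 81.627
Sensible, products 25→153 °C: 1294.3 kJ/min
Q = ΔH = -2508.2 kJ/min = -41.804 kW
Heat removed = 41.804 kJ/s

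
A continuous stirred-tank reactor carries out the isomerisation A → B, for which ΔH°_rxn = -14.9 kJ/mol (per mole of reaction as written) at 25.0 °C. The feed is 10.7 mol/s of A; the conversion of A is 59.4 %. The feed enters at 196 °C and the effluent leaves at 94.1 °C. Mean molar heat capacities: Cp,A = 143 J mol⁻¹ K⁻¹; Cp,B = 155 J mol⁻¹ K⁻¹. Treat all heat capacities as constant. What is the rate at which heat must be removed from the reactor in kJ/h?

Extent of reaction ξ = 0.594 × 10.7 = 6.3558 mol/s
Reaction term: ξ·ΔH°_rxn = 6.3558 × -14.9 = -94.701 kJ/s
Sensible, feed 196→25 °C: -261.65 kJ/s
Outlet flows (mol/s): A 4.3442, B 6.3558
Sensible, products 25→94.1 °C: 111 kJ/s
Q = ΔH = -245.35 kJ/s = -245.35 kW
Heat removed = 883250 kJ/h

Q_out = 883000 kJ/h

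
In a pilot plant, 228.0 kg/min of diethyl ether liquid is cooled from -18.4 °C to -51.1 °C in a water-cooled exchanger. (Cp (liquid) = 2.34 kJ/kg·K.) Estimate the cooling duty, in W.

Q_c = 291000 W

Q = ṁ·Cp·ΔT = 228.0 × 2.34 × (-51.1 − -18.4) = -17446 kJ/min
Converting: 17446 / 60 s = 290.77 kW
Cooling duty = 290770 W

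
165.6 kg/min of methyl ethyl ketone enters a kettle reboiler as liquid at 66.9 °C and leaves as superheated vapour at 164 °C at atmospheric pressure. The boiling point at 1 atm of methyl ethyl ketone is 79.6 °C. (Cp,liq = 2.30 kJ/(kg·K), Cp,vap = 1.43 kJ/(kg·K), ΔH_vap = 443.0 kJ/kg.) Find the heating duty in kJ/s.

liquid 66.9→79.6 °C: 29.21 kJ/kg
vaporisation at 79.6 °C: 443 kJ/kg
vapour 79.6→164 °C: 120.69 kJ/kg
Δh = 29.21 + 443 + 120.69 = 592.9 kJ/kg
Q = ṁ·Δh = 165.6 kg/min × 592.9 kJ/kg = 98185 kJ/min
|Q| = 1636.4 kW

Q = 1640 kJ/s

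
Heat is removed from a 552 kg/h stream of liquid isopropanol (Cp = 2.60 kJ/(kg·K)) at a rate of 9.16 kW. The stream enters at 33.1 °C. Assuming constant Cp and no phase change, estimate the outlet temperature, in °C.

Q = 9.16 kW = 32976 kJ/h
ΔT = Q/(ṁ·Cp) = 32976/(552×2.60) = 22.977 K
T_out = 33.1 − 22.977 = 10.123 °C

T_out = 10.1 °C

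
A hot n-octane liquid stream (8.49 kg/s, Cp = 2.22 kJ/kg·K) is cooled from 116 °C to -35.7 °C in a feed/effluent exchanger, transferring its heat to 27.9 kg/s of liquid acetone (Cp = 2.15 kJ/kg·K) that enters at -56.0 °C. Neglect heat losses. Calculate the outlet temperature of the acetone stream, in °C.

Heat released by hot stream: Q = 8.49 × 2.22 × (116 − -35.7) = 2859.2 kJ/s
Energy balance on cold side (adiabatic exchanger): Q = ṁ_c·Cp_c·(T_c,out − T_c,in)
T_c,out = -56.0 + 2859.2/(27.9 × 2.15) = -8.3346 °C

T_c,out = -8.33 °C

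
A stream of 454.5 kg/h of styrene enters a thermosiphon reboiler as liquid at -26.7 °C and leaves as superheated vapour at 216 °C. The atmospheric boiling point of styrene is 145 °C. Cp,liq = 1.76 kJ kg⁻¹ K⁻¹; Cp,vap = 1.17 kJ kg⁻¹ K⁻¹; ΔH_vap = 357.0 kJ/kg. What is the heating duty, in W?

Q = 93700 W

liquid -26.7→145 °C: 302.19 kJ/kg
vaporisation at 145 °C: 357 kJ/kg
vapour 145→216 °C: 83.07 kJ/kg
Δh = 302.19 + 357 + 83.07 = 742.26 kJ/kg
Q = ṁ·Δh = 454.5 kg/h × 742.26 kJ/kg = 337360 kJ/h
|Q| = 93.711 kW = 93711 W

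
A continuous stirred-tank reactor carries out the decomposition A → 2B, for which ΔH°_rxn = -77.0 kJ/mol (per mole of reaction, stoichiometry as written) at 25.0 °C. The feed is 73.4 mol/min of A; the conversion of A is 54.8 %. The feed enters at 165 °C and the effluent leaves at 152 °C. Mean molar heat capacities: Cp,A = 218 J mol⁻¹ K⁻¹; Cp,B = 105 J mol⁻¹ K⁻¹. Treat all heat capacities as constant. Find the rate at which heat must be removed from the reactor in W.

Extent of reaction ξ = 0.548 × 73.4 = 40.223 mol/min
Reaction term: ξ·ΔH°_rxn = 40.223 × -77.0 = -3097.2 kJ/min
Sensible, feed 165→25 °C: -2240.2 kJ/min
Outlet flows (mol/min): A 33.177, B 80.446
Sensible, products 25→152 °C: 1991.3 kJ/min
Q = ΔH = -3346.1 kJ/min = -55.768 kW
Heat removed = 55768 W

Q_out = 55800 W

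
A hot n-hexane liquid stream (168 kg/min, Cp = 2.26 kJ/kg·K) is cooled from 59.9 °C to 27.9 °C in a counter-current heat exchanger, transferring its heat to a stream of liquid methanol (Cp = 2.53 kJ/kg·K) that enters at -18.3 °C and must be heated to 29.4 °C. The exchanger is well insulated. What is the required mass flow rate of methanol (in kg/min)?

Heat released by hot stream: Q = 168 × 2.26 × (59.9 − 27.9) = 12150 kJ/min
Energy balance on cold side (adiabatic exchanger): Q = ṁ_c·Cp_c·(T_c,out − T_c,in)
ṁ_c = 12150 / [2.53 × (29.4 − -18.3)] = 100.68 kg/min

ṁ_c = 101 kg/min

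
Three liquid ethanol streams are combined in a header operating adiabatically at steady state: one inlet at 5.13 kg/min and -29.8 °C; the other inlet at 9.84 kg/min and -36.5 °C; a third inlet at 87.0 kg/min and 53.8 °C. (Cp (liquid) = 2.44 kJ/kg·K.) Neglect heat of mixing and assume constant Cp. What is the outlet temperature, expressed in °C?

T_out = 40.9 °C

Adiabatic, steady state ⇒ Σ ṁᵢCp,ᵢ(T_out − Tᵢ) = 0
Σ ṁᵢCp,ᵢTᵢ = 5.13×2.44×-29.8 + 9.84×2.44×-36.5 + 87.0×2.44×53.8 = 10171
Σ ṁᵢCp,ᵢ = 5.13×2.44 + 9.84×2.44 + 87.0×2.44 = 248.81
T_out = 10171 / 248.81 = 40.88 °C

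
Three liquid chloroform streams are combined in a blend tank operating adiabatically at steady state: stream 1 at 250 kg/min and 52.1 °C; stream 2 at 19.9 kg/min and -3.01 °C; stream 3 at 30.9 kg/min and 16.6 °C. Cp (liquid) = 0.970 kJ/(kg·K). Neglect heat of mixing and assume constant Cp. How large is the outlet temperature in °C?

T_out = 44.8 °C

Energy balance with Q = 0: Σ ṁᵢCp,ᵢ(T_out − Tᵢ) = 0
Σ ṁᵢCp,ᵢTᵢ = 250×0.970×52.1 + 19.9×0.970×-3.01 + 30.9×0.970×16.6 = 13074
Σ ṁᵢCp,ᵢ = 250×0.970 + 19.9×0.970 + 30.9×0.970 = 291.78
T_out = 13074 / 291.78 = 44.807 °C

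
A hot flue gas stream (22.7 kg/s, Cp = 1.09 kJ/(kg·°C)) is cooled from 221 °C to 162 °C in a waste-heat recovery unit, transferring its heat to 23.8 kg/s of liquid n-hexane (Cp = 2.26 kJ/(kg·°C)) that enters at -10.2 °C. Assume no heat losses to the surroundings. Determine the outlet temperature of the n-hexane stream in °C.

T_c,out = 16.9 °C

Heat released by hot stream: Q = 22.7 × 1.09 × (221 − 162) = 1459.8 kJ/s
Energy balance on cold side (adiabatic exchanger): Q = ṁ_c·Cp_c·(T_c,out − T_c,in)
T_c,out = -10.2 + 1459.8/(23.8 × 2.26) = 16.941 °C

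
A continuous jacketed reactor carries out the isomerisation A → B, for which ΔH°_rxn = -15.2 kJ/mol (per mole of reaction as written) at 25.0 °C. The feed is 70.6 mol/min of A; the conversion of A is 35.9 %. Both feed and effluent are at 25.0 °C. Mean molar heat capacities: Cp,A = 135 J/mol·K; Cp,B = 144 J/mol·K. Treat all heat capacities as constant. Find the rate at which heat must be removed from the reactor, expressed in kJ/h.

Extent of reaction ξ = 0.359 × 70.6 = 25.345 mol/min
Reaction term: ξ·ΔH°_rxn = 25.345 × -15.2 = -385.25 kJ/min
Q = ΔH = -385.25 kJ/min = -6.4208 kW
Heat removed = 23115 kJ/h

Q_out = 23100 kJ/h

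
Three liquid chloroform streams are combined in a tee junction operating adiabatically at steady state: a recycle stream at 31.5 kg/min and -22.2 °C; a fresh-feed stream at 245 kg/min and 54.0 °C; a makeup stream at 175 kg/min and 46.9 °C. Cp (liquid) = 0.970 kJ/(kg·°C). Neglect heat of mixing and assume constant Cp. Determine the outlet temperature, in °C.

T_out = 45.9 °C

No heat crosses the boundary, so H_out = H_in.
Σ ṁᵢCp,ᵢTᵢ = 31.5×0.970×-22.2 + 245×0.970×54.0 + 175×0.970×46.9 = 20116
Σ ṁᵢCp,ᵢ = 31.5×0.970 + 245×0.970 + 175×0.970 = 437.95
T_out = 20116 / 437.95 = 45.932 °C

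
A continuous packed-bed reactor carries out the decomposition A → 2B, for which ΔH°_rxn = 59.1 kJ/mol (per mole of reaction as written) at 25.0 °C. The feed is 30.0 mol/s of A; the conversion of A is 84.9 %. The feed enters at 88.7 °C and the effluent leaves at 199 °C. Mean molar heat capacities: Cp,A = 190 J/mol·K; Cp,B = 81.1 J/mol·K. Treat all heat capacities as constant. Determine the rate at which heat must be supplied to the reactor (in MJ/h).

Extent of reaction ξ = 0.849 × 30.0 = 25.47 mol/s
Reaction term: ξ·ΔH°_rxn = 25.47 × 59.1 = 1505.3 kJ/s
Sensible, feed 88.7→25 °C: -363.09 kJ/s
Outlet flows (mol/s): A 4.53, B 50.94
Sensible, products 25→199 °C: 868.6 kJ/s
Q = ΔH = 2010.8 kJ/s = 2010.8 kW
Heat supplied = 7238.8 MJ/h

Q_in = 7240 MJ/h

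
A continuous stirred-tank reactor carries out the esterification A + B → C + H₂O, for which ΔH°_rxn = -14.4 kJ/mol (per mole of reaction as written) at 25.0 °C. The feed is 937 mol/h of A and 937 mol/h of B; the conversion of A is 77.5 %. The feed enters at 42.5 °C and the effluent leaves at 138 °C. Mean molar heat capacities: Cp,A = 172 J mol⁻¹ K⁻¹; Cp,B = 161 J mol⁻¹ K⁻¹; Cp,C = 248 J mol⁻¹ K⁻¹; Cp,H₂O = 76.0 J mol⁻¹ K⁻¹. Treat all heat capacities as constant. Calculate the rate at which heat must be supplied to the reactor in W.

Q_in = 5170 W

Extent of reaction ξ = 0.775 × 937 = 726.18 mol/h
Reaction term: ξ·ΔH°_rxn = 726.18 × -14.4 = -10457 kJ/h
Sensible, feed 42.5→25 °C: -5460.4 kJ/h
Outlet flows (mol/h): A 210.82, B 210.82, C 726.18, H₂O 726.18
Sensible, products 25→138 °C: 34520 kJ/h
Q = ΔH = 18603 kJ/h = 5.1674 kW
Heat supplied = 5167.4 W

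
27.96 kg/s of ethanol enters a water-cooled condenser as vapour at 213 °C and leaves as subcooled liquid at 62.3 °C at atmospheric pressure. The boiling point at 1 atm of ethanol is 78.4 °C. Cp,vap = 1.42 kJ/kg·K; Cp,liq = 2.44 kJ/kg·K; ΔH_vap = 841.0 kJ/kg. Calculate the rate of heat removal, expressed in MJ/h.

Q_c = 108000 MJ/h

vapour 213→78.4 °C: -191.13 kJ/kg
condensation at 78.4 °C: -841 kJ/kg
liquid 78.4→62.3 °C: -39.284 kJ/kg
Δh = -191.13 + -841 + -39.284 = -1071.4 kJ/kg
Q = ṁ·Δh = 27.96 kg/s × -1071.4 kJ/kg = -29957 kJ/s
|Q| = 29957 kW = 107840 MJ/h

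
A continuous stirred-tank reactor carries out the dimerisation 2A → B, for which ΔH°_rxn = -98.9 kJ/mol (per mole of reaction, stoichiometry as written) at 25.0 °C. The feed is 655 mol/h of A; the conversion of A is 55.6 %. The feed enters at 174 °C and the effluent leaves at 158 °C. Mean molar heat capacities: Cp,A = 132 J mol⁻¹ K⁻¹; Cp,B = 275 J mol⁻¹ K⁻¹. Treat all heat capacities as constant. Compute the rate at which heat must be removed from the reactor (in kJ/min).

Extent of reaction ξ = 0.556 × 655 / 2 = 182.09 mol/h
Reaction term: ξ·ΔH°_rxn = 182.09 × -98.9 = -18009 kJ/h
Sensible, feed 174→25 °C: -12883 kJ/h
Outlet flows (mol/h): A 290.82, B 182.09
Sensible, products 25→158 °C: 11766 kJ/h
Q = ΔH = -19126 kJ/h = -5.3127 kW
Heat removed = 318.76 kJ/min

Q_out = 319 kJ/min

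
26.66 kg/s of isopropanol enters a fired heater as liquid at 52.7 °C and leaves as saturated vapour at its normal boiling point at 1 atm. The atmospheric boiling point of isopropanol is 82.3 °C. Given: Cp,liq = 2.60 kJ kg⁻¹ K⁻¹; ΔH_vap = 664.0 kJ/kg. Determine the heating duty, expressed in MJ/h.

liquid 52.7→82.3 °C: 76.96 kJ/kg
vaporisation at 82.3 °C: 664 kJ/kg
Δh = 76.96 + 664 = 740.96 kJ/kg
Q = ṁ·Δh = 26.66 kg/s × 740.96 kJ/kg = 19754 kJ/s
|Q| = 19754 kW = 71114 MJ/h

Q = 71100 MJ/h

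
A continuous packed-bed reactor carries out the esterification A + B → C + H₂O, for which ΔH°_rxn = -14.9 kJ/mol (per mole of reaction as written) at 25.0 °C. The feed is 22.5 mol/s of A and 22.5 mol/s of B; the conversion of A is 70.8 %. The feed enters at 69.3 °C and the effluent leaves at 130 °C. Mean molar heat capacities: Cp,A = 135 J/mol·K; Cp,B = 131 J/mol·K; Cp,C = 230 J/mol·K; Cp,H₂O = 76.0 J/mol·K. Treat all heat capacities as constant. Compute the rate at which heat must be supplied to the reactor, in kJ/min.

Q_in = 11600 kJ/min

Extent of reaction ξ = 0.708 × 22.5 = 15.93 mol/s
Reaction term: ξ·ΔH°_rxn = 15.93 × -14.9 = -237.36 kJ/s
Sensible, feed 69.3→25 °C: -265.14 kJ/s
Outlet flows (mol/s): A 6.57, B 6.57, C 15.93, H₂O 15.93
Sensible, products 25→130 °C: 695.33 kJ/s
Q = ΔH = 192.84 kJ/s = 192.84 kW
Heat supplied = 11570 kJ/min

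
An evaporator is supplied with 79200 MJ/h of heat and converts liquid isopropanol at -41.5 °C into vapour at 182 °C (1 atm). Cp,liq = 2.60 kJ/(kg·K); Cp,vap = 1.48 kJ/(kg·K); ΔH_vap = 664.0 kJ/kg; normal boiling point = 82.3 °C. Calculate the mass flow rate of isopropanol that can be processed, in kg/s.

ṁ = 19.4 kg/s

Δh = 2.60×(82.3−-41.5) + 664.0 + 1.48×(182−82.3) = 1133.4 kJ/kg
Q = 79200 MJ/h = 22000 kJ/s = 22000 kJ/s
ṁ = Q/Δh = 22000 / 1133.4 = 19.41 kg/s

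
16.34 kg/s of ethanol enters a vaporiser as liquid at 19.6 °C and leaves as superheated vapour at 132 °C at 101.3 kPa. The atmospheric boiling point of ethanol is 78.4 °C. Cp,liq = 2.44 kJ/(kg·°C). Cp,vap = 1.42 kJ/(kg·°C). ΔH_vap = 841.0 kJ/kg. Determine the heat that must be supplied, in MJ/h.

Q = 62400 MJ/h

liquid 19.6→78.4 °C: 143.47 kJ/kg
vaporisation at 78.4 °C: 841 kJ/kg
vapour 78.4→132 °C: 76.112 kJ/kg
Δh = 143.47 + 841 + 76.112 = 1060.6 kJ/kg
Q = ṁ·Δh = 16.34 kg/s × 1060.6 kJ/kg = 17330 kJ/s
|Q| = 17330 kW = 62388 MJ/h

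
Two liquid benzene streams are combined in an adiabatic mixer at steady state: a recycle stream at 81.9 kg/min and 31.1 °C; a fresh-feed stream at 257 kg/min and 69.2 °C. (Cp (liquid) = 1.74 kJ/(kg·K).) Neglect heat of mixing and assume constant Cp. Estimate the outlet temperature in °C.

No heat crosses the boundary, so H_out = H_in.
T_out = Σ ṁᵢCp,ᵢTᵢ / Σ ṁᵢCp,ᵢ
      = 35377 / 589.69 = 59.993 °C

T_out = 60.0 °C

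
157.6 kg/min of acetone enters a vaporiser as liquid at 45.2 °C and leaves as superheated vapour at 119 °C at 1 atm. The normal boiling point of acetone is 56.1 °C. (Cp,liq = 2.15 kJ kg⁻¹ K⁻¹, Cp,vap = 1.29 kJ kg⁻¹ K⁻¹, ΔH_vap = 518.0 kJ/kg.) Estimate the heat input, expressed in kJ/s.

liquid 45.2→56.1 °C: 23.435 kJ/kg
vaporisation at 56.1 °C: 518 kJ/kg
vapour 56.1→119 °C: 81.141 kJ/kg
Δh = 23.435 + 518 + 81.141 = 622.58 kJ/kg
Q = ṁ·Δh = 157.6 kg/min × 622.58 kJ/kg = 98118 kJ/min
|Q| = 1635.3 kW

Q = 1640 kJ/s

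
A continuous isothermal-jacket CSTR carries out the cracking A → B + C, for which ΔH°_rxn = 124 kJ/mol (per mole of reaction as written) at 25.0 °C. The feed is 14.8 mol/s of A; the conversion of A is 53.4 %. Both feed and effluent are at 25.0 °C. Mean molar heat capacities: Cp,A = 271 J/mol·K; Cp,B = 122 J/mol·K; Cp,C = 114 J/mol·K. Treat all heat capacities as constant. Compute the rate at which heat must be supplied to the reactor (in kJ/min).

Extent of reaction ξ = 0.534 × 14.8 = 7.9032 mol/s
Reaction term: ξ·ΔH°_rxn = 7.9032 × 124 = 980 kJ/s
Q = ΔH = 980 kJ/s = 980 kW
Heat supplied = 58800 kJ/min

Q_in = 58800 kJ/min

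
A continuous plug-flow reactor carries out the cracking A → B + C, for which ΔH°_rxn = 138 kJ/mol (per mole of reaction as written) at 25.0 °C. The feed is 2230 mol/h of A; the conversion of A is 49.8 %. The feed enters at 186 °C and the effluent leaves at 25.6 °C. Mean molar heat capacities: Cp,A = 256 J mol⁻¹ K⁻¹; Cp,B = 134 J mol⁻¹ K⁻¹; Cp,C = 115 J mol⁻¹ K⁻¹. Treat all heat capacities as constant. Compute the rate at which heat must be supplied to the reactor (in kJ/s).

Extent of reaction ξ = 0.498 × 2230 = 1110.5 mol/h
Reaction term: ξ·ΔH°_rxn = 1110.5 × 138 = 153250 kJ/h
Sensible, feed 186→25 °C: -91912 kJ/h
Outlet flows (mol/h): A 1119.5, B 1110.5, C 1110.5
Sensible, products 25→25.6 °C: 337.86 kJ/h
Q = ΔH = 61681 kJ/h = 17.134 kW
Heat supplied = 17.134 kJ/s

Q_in = 17.1 kJ/s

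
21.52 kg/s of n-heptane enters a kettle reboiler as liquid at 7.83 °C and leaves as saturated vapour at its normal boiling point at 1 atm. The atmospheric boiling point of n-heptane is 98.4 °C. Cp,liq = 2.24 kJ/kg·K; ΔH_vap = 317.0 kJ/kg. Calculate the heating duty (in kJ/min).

liquid 7.83→98.4 °C: 202.88 kJ/kg
vaporisation at 98.4 °C: 317 kJ/kg
Δh = 202.88 + 317 = 519.88 kJ/kg
Q = ṁ·Δh = 21.52 kg/s × 519.88 kJ/kg = 11188 kJ/s
|Q| = 11188 kW = 671260 kJ/min

Q = 671000 kJ/min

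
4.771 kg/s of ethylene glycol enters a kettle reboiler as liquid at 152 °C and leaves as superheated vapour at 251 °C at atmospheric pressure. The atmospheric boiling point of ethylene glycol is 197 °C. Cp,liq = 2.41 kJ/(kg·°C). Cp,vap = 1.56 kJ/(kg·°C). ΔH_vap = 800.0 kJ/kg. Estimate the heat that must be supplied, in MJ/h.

Q = 17100 MJ/h

liquid 152→197 °C: 108.45 kJ/kg
vaporisation at 197 °C: 800 kJ/kg
vapour 197→251 °C: 84.24 kJ/kg
Δh = 108.45 + 800 + 84.24 = 992.69 kJ/kg
Q = ṁ·Δh = 4.771 kg/s × 992.69 kJ/kg = 4736.1 kJ/s
|Q| = 4736.1 kW = 17050 MJ/h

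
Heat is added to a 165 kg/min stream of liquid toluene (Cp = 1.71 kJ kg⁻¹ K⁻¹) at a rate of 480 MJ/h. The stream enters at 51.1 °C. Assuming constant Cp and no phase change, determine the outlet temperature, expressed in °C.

Q = 480 MJ/h = 8000 kJ/min
ΔT = Q/(ṁ·Cp) = 8000/(165×1.71) = 28.354 K
T_out = 51.1 + 28.354 = 79.454 °C

T_out = 79.5 °C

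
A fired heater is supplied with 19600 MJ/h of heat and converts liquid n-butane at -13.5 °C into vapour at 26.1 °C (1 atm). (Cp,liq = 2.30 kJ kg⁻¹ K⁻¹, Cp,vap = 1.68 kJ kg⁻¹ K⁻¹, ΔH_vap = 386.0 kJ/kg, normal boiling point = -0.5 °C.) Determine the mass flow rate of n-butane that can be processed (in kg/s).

Δh = 2.30×(-0.5−-13.5) + 386.0 + 1.68×(26.1−-0.5) = 460.59 kJ/kg
Q = 19600 MJ/h = 5444.4 kJ/s = 5444.4 kJ/s
ṁ = Q/Δh = 5444.4 / 460.59 = 11.821 kg/s

ṁ = 11.8 kg/s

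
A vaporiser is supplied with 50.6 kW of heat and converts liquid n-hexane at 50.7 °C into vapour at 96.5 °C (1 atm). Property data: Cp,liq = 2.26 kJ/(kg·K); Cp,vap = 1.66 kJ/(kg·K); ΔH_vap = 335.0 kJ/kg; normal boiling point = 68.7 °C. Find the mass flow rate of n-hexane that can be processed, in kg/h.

ṁ = 432 kg/h

Δh = 2.26×(68.7−50.7) + 335.0 + 1.66×(96.5−68.7) = 421.83 kJ/kg
Q = 50.6 kW = 50.6 kJ/s = 182160 kJ/h
ṁ = Q/Δh = 182160 / 421.83 = 431.83 kg/h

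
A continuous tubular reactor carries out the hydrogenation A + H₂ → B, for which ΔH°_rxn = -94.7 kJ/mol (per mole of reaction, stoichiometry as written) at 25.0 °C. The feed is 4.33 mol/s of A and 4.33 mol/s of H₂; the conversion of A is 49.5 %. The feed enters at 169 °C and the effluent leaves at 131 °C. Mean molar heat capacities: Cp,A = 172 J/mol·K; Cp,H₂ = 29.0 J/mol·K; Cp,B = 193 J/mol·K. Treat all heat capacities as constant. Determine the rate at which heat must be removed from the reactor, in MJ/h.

Extent of reaction ξ = 0.495 × 4.33 = 2.1433 mol/s
Reaction term: ξ·ΔH°_rxn = 2.1433 × -94.7 = -202.98 kJ/s
Sensible, feed 169→25 °C: -125.33 kJ/s
Outlet flows (mol/s): A 2.1867, H₂ 2.1867, B 2.1433
Sensible, products 25→131 °C: 90.437 kJ/s
Q = ΔH = -237.87 kJ/s = -237.87 kW
Heat removed = 856.32 MJ/h

Q_out = 856 MJ/h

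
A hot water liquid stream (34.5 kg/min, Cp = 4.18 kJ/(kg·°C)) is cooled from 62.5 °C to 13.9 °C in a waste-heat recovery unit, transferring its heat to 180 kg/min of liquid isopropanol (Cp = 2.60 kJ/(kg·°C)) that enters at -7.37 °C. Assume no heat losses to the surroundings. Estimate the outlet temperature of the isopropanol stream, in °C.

T_c,out = 7.61 °C

Heat released by hot stream: Q = 34.5 × 4.18 × (62.5 − 13.9) = 7008.6 kJ/min
Energy balance on cold side (adiabatic exchanger): Q = ṁ_c·Cp_c·(T_c,out − T_c,in)
T_c,out = -7.37 + 7008.6/(180 × 2.60) = 7.6057 °C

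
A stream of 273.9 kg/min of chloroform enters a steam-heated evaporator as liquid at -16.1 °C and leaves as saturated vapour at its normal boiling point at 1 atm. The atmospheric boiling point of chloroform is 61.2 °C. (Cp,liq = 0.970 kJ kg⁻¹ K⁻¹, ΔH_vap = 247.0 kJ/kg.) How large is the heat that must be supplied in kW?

Q = 1470 kW

liquid -16.1→61.2 °C: 74.981 kJ/kg
vaporisation at 61.2 °C: 247 kJ/kg
Δh = 74.981 + 247 = 321.98 kJ/kg
Q = ṁ·Δh = 273.9 kg/min × 321.98 kJ/kg = 88191 kJ/min
|Q| = 1469.8 kW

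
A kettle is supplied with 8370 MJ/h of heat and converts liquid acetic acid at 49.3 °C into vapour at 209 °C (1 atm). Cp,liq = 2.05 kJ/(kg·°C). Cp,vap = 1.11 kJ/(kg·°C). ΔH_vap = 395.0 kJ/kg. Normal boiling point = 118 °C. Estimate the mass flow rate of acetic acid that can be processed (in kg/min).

ṁ = 219 kg/min

Δh = 2.05×(118−49.3) + 395.0 + 1.11×(209−118) = 636.85 kJ/kg
Q = 8370 MJ/h = 2325 kJ/s = 139500 kJ/min
ṁ = Q/Δh = 139500 / 636.85 = 219.05 kg/min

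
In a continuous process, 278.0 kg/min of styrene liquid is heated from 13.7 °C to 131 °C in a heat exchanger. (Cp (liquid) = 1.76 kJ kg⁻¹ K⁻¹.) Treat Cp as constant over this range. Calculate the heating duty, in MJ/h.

Q = 3440 MJ/h

Q = ṁ·Cp·ΔT = 278.0 × 1.76 × (131 − 13.7) = 57393 kJ/min
Converting: 57393 / 60 s = 956.54 kW
Heating duty = 3443.6 MJ/h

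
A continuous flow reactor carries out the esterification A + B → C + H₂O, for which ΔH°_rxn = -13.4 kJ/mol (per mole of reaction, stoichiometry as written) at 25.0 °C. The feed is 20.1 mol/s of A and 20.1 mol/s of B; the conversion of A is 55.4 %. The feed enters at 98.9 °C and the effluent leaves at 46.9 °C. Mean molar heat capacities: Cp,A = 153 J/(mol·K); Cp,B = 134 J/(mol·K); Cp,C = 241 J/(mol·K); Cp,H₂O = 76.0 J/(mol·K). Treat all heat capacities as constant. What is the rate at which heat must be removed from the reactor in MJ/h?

Extent of reaction ξ = 0.554 × 20.1 = 11.135 mol/s
Reaction term: ξ·ΔH°_rxn = 11.135 × -13.4 = -149.21 kJ/s
Sensible, feed 98.9→25 °C: -426.31 kJ/s
Outlet flows (mol/s): A 8.9646, B 8.9646, C 11.135, H₂O 11.135
Sensible, products 25→46.9 °C: 133.65 kJ/s
Q = ΔH = -441.87 kJ/s = -441.87 kW
Heat removed = 1590.7 MJ/h

Q_out = 1590 MJ/h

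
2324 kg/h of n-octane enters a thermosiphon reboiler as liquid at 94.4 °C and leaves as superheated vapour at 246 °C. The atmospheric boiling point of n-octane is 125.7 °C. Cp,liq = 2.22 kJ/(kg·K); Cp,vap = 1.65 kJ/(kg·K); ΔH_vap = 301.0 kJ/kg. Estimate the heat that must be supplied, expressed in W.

Q = 367000 W

liquid 94.4→125.7 °C: 69.486 kJ/kg
vaporisation at 125.7 °C: 301 kJ/kg
vapour 125.7→246 °C: 198.49 kJ/kg
Δh = 69.486 + 301 + 198.49 = 568.98 kJ/kg
Q = ṁ·Δh = 2324 kg/h × 568.98 kJ/kg = 1.3223e+06 kJ/h
|Q| = 367.31 kW = 367310 W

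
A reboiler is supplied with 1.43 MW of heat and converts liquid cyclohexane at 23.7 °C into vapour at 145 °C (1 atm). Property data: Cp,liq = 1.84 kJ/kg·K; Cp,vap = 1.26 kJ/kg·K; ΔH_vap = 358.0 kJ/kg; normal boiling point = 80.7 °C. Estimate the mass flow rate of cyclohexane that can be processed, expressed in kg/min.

ṁ = 158 kg/min

Δh = 1.84×(80.7−23.7) + 358.0 + 1.26×(145−80.7) = 543.9 kJ/kg
Q = 1.43 MW = 1430 kJ/s = 85800 kJ/min
ṁ = Q/Δh = 85800 / 543.9 = 157.75 kg/min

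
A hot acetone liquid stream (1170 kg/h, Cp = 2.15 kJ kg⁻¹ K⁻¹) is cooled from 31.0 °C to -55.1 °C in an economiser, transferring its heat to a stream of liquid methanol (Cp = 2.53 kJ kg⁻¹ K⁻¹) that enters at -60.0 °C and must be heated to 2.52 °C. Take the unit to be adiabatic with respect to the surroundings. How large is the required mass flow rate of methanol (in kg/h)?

ṁ_c = 1370 kg/h

Heat released by hot stream: Q = 1170 × 2.15 × (31.0 − -55.1) = 216580 kJ/h
Energy balance on cold side (adiabatic exchanger): Q = ṁ_c·Cp_c·(T_c,out − T_c,in)
ṁ_c = 216580 / [2.53 × (2.52 − -60.0)] = 1369.3 kg/h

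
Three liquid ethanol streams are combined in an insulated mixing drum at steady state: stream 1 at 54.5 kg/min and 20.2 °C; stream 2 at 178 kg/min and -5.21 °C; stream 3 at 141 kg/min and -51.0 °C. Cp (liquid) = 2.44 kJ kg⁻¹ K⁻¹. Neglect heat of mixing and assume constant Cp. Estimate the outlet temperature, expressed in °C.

Adiabatic, steady state ⇒ Σ ṁᵢCp,ᵢ(T_out − Tᵢ) = 0
T_out = Σ ṁᵢCp,ᵢTᵢ / Σ ṁᵢCp,ᵢ
      = -17123 / 911.34 = -18.788 °C

T_out = -18.8 °C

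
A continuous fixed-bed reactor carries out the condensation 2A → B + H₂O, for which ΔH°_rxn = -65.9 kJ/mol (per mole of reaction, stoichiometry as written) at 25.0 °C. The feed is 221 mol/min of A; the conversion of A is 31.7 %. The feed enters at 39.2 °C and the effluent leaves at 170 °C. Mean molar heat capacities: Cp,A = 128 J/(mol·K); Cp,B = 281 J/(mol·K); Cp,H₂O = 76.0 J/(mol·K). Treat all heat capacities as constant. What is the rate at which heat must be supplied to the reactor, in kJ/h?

Q_in = 114000 kJ/h

Extent of reaction ξ = 0.317 × 221 / 2 = 35.029 mol/min
Reaction term: ξ·ΔH°_rxn = 35.029 × -65.9 = -2308.4 kJ/min
Sensible, feed 39.2→25 °C: -401.69 kJ/min
Outlet flows (mol/min): A 150.94, B 35.029, H₂O 35.029
Sensible, products 25→170 °C: 4614.8 kJ/min
Q = ΔH = 1904.7 kJ/min = 31.745 kW
Heat supplied = 114280 kJ/h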